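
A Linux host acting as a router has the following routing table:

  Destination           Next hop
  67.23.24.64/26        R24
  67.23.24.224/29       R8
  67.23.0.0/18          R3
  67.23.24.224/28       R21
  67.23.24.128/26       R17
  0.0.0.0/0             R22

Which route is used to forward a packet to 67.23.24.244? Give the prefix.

67.23.0.0/18

Entries matching 67.23.24.244:
  0.0.0.0/0 (default, matches everything)
  67.23.0.0/18 (67.23.0.0 - 67.23.63.255)
Most specific is 67.23.0.0/18.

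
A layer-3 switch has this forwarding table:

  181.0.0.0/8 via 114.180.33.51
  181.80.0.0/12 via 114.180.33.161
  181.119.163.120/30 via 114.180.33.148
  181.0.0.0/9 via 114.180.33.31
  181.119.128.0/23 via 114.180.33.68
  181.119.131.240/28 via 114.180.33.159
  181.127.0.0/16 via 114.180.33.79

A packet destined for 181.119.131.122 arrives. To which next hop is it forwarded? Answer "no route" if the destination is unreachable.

Routes whose prefix contains 181.119.131.122:
  181.0.0.0/8 (181.0.0.0 - 181.255.255.255) -> 114.180.33.51
  181.0.0.0/9 (181.0.0.0 - 181.127.255.255) -> 114.180.33.31
More-specific entries that do NOT match:
  181.119.163.120/30 (181.119.163.120 - 181.119.163.123) does not contain 181.119.131.122
  181.119.131.240/28 (181.119.131.240 - 181.119.131.255) does not contain 181.119.131.122
  181.119.128.0/23 (181.119.128.0 - 181.119.129.255) does not contain 181.119.131.122
  181.127.0.0/16 (181.127.0.0 - 181.127.255.255) does not contain 181.119.131.122
  181.80.0.0/12 (181.80.0.0 - 181.95.255.255) does not contain 181.119.131.122
Longest matching prefix is /9 -> next hop 114.180.33.31.

114.180.33.31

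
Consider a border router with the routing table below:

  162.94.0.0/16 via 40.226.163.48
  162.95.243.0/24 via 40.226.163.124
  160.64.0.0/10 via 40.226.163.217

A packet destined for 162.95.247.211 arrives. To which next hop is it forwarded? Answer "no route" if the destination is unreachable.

No entry's prefix contains 162.95.247.211; there is no default route.

no route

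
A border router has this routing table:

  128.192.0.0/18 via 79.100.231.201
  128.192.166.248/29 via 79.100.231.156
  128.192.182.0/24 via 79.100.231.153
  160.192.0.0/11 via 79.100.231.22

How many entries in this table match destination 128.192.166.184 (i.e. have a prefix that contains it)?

0

No listed prefix contains 128.192.166.184.
Total matching entries: 0.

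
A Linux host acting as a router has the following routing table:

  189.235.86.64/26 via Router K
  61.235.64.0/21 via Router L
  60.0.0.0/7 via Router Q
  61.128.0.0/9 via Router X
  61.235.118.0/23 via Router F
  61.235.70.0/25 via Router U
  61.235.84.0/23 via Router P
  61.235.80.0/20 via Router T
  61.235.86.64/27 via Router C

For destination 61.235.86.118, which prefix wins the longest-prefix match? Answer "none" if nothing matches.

61.235.80.0/20

Entries matching 61.235.86.118:
  60.0.0.0/7 (60.0.0.0 - 61.255.255.255)
  61.128.0.0/9 (61.128.0.0 - 61.255.255.255)
  61.235.80.0/20 (61.235.80.0 - 61.235.95.255)
Most specific is 61.235.80.0/20.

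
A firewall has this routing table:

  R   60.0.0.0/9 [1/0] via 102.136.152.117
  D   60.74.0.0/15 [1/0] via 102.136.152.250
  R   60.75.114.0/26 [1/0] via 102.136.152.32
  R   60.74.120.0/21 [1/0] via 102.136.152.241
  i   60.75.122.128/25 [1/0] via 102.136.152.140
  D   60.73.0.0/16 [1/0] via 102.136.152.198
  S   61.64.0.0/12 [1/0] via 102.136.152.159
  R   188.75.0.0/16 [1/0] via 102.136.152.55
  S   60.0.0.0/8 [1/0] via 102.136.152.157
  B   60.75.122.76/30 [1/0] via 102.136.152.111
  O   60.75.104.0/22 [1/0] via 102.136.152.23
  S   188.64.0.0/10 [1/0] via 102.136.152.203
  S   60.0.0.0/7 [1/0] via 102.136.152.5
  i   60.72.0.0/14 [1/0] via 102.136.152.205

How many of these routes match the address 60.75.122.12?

Prefixes containing 60.75.122.12:
  60.0.0.0/7 (60.0.0.0 - 61.255.255.255)
  60.0.0.0/8 (60.0.0.0 - 60.255.255.255)
  60.0.0.0/9 (60.0.0.0 - 60.127.255.255)
  60.72.0.0/14 (60.72.0.0 - 60.75.255.255)
  60.74.0.0/15 (60.74.0.0 - 60.75.255.255)
Total matching entries: 5.

5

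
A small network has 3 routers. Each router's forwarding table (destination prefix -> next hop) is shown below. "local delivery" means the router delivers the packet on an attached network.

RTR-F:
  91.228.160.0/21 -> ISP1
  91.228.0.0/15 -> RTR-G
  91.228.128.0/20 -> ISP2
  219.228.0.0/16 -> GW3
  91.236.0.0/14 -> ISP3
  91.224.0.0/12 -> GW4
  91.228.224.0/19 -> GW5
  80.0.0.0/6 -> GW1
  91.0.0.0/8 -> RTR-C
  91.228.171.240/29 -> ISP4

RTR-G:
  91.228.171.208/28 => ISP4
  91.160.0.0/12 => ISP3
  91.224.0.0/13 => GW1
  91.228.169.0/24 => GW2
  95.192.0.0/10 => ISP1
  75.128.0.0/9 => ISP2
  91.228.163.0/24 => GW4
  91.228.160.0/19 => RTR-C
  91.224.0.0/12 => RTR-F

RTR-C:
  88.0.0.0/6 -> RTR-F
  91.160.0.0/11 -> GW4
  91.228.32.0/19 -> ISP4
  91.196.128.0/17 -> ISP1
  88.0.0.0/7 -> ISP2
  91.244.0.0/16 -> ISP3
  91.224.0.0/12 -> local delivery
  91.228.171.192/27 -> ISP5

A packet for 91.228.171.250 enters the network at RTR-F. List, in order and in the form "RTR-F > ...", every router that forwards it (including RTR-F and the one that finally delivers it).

At RTR-F: longest match for 91.228.171.250 is 91.228.0.0/15 -> RTR-G
At RTR-G: longest match for 91.228.171.250 is 91.228.160.0/19 -> RTR-C
At RTR-C: longest match for 91.228.171.250 is 91.224.0.0/12 -> local delivery

RTR-F > RTR-G > RTR-C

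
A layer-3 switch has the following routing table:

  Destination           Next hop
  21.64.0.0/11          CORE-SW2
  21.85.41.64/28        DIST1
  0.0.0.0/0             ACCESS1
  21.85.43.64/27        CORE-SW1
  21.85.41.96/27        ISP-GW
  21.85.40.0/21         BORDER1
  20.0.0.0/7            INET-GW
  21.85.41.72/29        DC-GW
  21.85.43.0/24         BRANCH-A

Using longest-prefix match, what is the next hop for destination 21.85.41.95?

BORDER1

Routes whose prefix contains 21.85.41.95:
  0.0.0.0/0 (default, matches everything) -> ACCESS1
  20.0.0.0/7 (20.0.0.0 - 21.255.255.255) -> INET-GW
  21.64.0.0/11 (21.64.0.0 - 21.95.255.255) -> CORE-SW2
  21.85.40.0/21 (21.85.40.0 - 21.85.47.255) -> BORDER1
More-specific entries that do NOT match:
  21.85.41.72/29 (21.85.41.72 - 21.85.41.79) does not contain 21.85.41.95
  21.85.41.64/28 (21.85.41.64 - 21.85.41.79) does not contain 21.85.41.95
  21.85.43.64/27 (21.85.43.64 - 21.85.43.95) does not contain 21.85.41.95
  21.85.41.96/27 (21.85.41.96 - 21.85.41.127) does not contain 21.85.41.95
  21.85.43.0/24 (21.85.43.0 - 21.85.43.255) does not contain 21.85.41.95
Longest matching prefix is /21 -> next hop BORDER1.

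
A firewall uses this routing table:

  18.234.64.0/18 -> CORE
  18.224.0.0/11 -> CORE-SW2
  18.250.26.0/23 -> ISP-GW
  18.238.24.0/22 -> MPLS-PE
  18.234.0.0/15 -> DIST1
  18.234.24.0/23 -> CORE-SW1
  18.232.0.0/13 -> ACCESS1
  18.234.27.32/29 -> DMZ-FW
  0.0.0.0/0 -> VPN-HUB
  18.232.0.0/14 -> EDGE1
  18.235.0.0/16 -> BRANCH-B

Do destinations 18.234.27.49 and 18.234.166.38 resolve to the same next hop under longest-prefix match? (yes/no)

yes

18.234.27.49: longest match 18.234.0.0/15 -> DIST1
18.234.166.38: longest match 18.234.0.0/15 -> DIST1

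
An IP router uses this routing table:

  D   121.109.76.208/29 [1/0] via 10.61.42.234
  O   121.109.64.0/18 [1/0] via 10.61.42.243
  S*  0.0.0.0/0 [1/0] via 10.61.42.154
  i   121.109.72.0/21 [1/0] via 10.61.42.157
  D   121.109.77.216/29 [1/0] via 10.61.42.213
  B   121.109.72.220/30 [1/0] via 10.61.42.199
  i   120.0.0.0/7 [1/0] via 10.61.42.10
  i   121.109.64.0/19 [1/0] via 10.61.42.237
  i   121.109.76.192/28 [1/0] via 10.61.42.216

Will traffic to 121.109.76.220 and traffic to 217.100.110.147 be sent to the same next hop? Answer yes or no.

no

121.109.76.220: longest match 121.109.72.0/21 -> 10.61.42.157
217.100.110.147: longest match 0.0.0.0/0 -> 10.61.42.154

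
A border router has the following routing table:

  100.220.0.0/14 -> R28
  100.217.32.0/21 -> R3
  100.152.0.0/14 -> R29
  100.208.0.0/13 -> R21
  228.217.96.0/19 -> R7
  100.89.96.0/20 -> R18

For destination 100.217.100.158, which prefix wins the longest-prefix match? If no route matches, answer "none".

none

100.217.100.158 is outside every listed prefix and there is no default route.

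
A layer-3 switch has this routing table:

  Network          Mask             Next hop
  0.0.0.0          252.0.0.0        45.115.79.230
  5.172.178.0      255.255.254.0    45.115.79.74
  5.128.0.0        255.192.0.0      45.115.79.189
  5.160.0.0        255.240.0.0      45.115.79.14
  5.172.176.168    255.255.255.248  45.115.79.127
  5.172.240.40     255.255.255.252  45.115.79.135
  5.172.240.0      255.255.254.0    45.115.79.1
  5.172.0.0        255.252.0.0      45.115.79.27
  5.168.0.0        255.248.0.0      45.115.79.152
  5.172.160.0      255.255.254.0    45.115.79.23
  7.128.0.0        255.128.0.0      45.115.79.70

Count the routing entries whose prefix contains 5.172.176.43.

Prefixes containing 5.172.176.43:
  5.128.0.0/10 (5.128.0.0 - 5.191.255.255)
  5.160.0.0/12 (5.160.0.0 - 5.175.255.255)
  5.168.0.0/13 (5.168.0.0 - 5.175.255.255)
  5.172.0.0/14 (5.172.0.0 - 5.175.255.255)
Total matching entries: 4.

4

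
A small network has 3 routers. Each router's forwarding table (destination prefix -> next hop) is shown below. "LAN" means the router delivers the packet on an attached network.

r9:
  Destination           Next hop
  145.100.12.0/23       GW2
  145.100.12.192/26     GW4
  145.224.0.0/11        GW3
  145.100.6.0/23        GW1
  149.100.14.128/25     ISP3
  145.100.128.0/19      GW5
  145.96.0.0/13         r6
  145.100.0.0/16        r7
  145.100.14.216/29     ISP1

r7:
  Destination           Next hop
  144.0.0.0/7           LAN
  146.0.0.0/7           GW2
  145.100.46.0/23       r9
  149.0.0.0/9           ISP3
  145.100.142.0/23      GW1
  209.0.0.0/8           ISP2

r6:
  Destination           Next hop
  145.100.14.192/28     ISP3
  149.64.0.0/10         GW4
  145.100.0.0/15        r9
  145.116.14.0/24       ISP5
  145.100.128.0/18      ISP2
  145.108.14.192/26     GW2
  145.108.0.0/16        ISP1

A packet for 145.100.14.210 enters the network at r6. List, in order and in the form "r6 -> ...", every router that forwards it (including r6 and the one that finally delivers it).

r6 -> r9 -> r7

At r6: longest match for 145.100.14.210 is 145.100.0.0/15 -> r9
At r9: longest match for 145.100.14.210 is 145.100.0.0/16 -> r7
At r7: longest match for 145.100.14.210 is 144.0.0.0/7 -> LAN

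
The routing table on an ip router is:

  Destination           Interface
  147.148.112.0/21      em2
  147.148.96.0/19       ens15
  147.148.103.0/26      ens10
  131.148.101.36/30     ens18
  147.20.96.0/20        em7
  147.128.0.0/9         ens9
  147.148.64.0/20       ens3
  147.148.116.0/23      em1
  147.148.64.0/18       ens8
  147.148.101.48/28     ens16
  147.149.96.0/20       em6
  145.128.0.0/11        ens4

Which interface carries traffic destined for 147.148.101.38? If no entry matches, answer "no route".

ens15

Routes whose prefix contains 147.148.101.38:
  147.128.0.0/9 (147.128.0.0 - 147.255.255.255) -> ens9
  147.148.64.0/18 (147.148.64.0 - 147.148.127.255) -> ens8
  147.148.96.0/19 (147.148.96.0 - 147.148.127.255) -> ens15
More-specific entries that do NOT match:
  131.148.101.36/30 (131.148.101.36 - 131.148.101.39) does not contain 147.148.101.38
  147.148.101.48/28 (147.148.101.48 - 147.148.101.63) does not contain 147.148.101.38
  147.148.103.0/26 (147.148.103.0 - 147.148.103.63) does not contain 147.148.101.38
  147.148.116.0/23 (147.148.116.0 - 147.148.117.255) does not contain 147.148.101.38
  147.148.112.0/21 (147.148.112.0 - 147.148.119.255) does not contain 147.148.101.38
  147.20.96.0/20 (147.20.96.0 - 147.20.111.255) does not contain 147.148.101.38
  147.148.64.0/20 (147.148.64.0 - 147.148.79.255) does not contain 147.148.101.38
  147.149.96.0/20 (147.149.96.0 - 147.149.111.255) does not contain 147.148.101.38
Longest matching prefix is /19 -> interface ens15.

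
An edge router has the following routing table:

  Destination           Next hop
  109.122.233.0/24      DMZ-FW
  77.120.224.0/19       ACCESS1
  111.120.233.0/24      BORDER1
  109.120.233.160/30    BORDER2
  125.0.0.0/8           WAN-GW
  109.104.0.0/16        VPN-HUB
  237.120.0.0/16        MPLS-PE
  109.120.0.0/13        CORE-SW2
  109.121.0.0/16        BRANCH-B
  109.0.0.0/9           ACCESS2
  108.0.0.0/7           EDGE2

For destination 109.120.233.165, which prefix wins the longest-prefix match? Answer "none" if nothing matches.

109.120.0.0/13

Entries matching 109.120.233.165:
  108.0.0.0/7 (108.0.0.0 - 109.255.255.255)
  109.0.0.0/9 (109.0.0.0 - 109.127.255.255)
  109.120.0.0/13 (109.120.0.0 - 109.127.255.255)
Most specific is 109.120.0.0/13.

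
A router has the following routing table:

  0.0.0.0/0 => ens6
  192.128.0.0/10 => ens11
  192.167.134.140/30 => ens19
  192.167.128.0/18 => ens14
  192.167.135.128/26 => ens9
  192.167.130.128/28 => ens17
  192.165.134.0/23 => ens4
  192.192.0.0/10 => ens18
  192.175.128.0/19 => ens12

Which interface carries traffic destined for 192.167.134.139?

Routes whose prefix contains 192.167.134.139:
  0.0.0.0/0 (default, matches everything) -> ens6
  192.128.0.0/10 (192.128.0.0 - 192.191.255.255) -> ens11
  192.167.128.0/18 (192.167.128.0 - 192.167.191.255) -> ens14
More-specific entries that do NOT match:
  192.167.134.140/30 (192.167.134.140 - 192.167.134.143) does not contain 192.167.134.139
  192.167.130.128/28 (192.167.130.128 - 192.167.130.143) does not contain 192.167.134.139
  192.167.135.128/26 (192.167.135.128 - 192.167.135.191) does not contain 192.167.134.139
  192.165.134.0/23 (192.165.134.0 - 192.165.135.255) does not contain 192.167.134.139
  192.175.128.0/19 (192.175.128.0 - 192.175.159.255) does not contain 192.167.134.139
Longest matching prefix is /18 -> interface ens14.

ens14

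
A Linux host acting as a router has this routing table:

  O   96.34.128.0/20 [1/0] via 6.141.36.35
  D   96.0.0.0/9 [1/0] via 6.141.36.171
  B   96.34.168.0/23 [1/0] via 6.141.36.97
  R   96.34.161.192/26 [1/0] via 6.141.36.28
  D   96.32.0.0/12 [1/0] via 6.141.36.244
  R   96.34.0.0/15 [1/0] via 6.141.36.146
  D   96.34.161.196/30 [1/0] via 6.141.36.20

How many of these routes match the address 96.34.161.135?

Prefixes containing 96.34.161.135:
  96.0.0.0/9 (96.0.0.0 - 96.127.255.255)
  96.32.0.0/12 (96.32.0.0 - 96.47.255.255)
  96.34.0.0/15 (96.34.0.0 - 96.35.255.255)
Total matching entries: 3.

3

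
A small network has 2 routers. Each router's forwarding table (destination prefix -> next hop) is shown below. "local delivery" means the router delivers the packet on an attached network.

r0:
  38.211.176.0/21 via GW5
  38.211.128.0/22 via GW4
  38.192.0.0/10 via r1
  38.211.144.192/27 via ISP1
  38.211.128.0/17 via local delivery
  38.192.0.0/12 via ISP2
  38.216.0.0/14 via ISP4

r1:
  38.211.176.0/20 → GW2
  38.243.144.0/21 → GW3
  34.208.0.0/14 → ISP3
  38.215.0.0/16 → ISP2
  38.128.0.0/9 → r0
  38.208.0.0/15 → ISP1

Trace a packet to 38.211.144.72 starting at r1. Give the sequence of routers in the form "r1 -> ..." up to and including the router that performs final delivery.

At r1: longest match for 38.211.144.72 is 38.128.0.0/9 -> r0
At r0: longest match for 38.211.144.72 is 38.211.128.0/17 -> local delivery

r1 -> r0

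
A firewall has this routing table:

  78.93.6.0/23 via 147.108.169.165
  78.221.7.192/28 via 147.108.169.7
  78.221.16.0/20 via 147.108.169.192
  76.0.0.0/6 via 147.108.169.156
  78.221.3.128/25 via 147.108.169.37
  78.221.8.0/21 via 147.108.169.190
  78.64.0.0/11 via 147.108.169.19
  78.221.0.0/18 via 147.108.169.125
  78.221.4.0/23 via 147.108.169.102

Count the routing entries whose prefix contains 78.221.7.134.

Prefixes containing 78.221.7.134:
  76.0.0.0/6 (76.0.0.0 - 79.255.255.255)
  78.221.0.0/18 (78.221.0.0 - 78.221.63.255)
Total matching entries: 2.

2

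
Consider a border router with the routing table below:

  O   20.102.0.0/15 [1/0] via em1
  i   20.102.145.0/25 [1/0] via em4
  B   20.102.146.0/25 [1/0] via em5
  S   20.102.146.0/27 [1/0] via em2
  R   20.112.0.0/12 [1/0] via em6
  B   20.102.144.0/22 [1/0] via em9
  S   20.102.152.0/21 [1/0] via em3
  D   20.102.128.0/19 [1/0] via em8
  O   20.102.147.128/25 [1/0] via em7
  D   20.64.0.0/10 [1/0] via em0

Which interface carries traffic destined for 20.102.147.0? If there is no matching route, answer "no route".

em9

Routes whose prefix contains 20.102.147.0:
  20.64.0.0/10 (20.64.0.0 - 20.127.255.255) -> em0
  20.102.0.0/15 (20.102.0.0 - 20.103.255.255) -> em1
  20.102.128.0/19 (20.102.128.0 - 20.102.159.255) -> em8
  20.102.144.0/22 (20.102.144.0 - 20.102.147.255) -> em9
More-specific entries that do NOT match:
  20.102.146.0/27 (20.102.146.0 - 20.102.146.31) does not contain 20.102.147.0
  20.102.145.0/25 (20.102.145.0 - 20.102.145.127) does not contain 20.102.147.0
  20.102.146.0/25 (20.102.146.0 - 20.102.146.127) does not contain 20.102.147.0
  20.102.147.128/25 (20.102.147.128 - 20.102.147.255) does not contain 20.102.147.0
Longest matching prefix is /22 -> interface em9.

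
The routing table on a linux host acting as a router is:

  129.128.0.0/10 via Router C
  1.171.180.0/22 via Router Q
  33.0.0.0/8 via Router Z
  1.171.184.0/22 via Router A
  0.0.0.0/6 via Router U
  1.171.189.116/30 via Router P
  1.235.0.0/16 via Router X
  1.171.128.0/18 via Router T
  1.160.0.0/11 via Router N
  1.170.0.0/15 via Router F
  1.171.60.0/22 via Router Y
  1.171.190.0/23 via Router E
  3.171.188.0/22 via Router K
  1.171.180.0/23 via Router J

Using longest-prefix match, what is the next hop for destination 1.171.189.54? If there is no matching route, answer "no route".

Routes whose prefix contains 1.171.189.54:
  0.0.0.0/6 (0.0.0.0 - 3.255.255.255) -> Router U
  1.160.0.0/11 (1.160.0.0 - 1.191.255.255) -> Router N
  1.170.0.0/15 (1.170.0.0 - 1.171.255.255) -> Router F
  1.171.128.0/18 (1.171.128.0 - 1.171.191.255) -> Router T
More-specific entries that do NOT match:
  1.171.189.116/30 (1.171.189.116 - 1.171.189.119) does not contain 1.171.189.54
  1.171.190.0/23 (1.171.190.0 - 1.171.191.255) does not contain 1.171.189.54
  1.171.180.0/23 (1.171.180.0 - 1.171.181.255) does not contain 1.171.189.54
  1.171.180.0/22 (1.171.180.0 - 1.171.183.255) does not contain 1.171.189.54
  1.171.184.0/22 (1.171.184.0 - 1.171.187.255) does not contain 1.171.189.54
  1.171.60.0/22 (1.171.60.0 - 1.171.63.255) does not contain 1.171.189.54
  3.171.188.0/22 (3.171.188.0 - 3.171.191.255) does not contain 1.171.189.54
Longest matching prefix is /18 -> next hop Router T.

Router T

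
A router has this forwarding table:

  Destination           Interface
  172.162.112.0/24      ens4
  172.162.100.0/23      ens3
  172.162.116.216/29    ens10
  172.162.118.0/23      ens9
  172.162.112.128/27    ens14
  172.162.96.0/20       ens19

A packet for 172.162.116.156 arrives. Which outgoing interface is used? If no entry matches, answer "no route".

no route

No entry's prefix contains 172.162.116.156; there is no default route.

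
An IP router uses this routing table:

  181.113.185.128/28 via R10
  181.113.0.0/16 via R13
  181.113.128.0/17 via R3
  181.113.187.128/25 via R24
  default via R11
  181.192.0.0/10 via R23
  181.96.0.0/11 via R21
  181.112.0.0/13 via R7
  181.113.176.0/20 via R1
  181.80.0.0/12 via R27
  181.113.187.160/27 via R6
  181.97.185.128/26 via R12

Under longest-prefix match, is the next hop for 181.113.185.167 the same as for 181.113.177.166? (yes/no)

yes

181.113.185.167: longest match 181.113.176.0/20 -> R1
181.113.177.166: longest match 181.113.176.0/20 -> R1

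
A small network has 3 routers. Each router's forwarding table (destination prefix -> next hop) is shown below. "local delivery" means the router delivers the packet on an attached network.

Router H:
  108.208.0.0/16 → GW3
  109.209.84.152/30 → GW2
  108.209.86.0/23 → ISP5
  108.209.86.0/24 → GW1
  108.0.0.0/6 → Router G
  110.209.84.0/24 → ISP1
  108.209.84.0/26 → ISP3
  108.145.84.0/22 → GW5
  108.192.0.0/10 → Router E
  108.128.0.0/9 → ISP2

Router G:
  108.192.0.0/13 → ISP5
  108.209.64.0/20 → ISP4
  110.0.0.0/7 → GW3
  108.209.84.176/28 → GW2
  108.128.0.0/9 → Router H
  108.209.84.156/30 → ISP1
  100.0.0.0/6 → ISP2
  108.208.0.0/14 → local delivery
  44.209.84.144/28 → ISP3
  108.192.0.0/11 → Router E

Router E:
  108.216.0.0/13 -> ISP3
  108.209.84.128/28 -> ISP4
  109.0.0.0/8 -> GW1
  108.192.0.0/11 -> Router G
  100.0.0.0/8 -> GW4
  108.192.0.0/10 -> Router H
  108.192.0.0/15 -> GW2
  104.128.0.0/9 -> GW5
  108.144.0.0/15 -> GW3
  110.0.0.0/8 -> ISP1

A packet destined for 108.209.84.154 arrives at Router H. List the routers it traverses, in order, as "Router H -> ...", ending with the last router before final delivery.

At Router H: longest match for 108.209.84.154 is 108.192.0.0/10 -> Router E
At Router E: longest match for 108.209.84.154 is 108.192.0.0/11 -> Router G
At Router G: longest match for 108.209.84.154 is 108.208.0.0/14 -> local delivery

Router H -> Router E -> Router G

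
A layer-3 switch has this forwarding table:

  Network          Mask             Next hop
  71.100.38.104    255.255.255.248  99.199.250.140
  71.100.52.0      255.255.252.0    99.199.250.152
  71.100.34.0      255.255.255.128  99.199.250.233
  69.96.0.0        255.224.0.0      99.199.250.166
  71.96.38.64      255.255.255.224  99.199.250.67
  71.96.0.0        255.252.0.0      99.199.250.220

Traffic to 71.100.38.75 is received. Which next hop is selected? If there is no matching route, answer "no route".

No entry's prefix contains 71.100.38.75; there is no default route.

no route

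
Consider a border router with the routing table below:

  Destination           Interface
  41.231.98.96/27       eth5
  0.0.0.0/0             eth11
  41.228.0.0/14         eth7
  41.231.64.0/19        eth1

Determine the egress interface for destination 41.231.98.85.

eth7

Routes whose prefix contains 41.231.98.85:
  0.0.0.0/0 (default, matches everything) -> eth11
  41.228.0.0/14 (41.228.0.0 - 41.231.255.255) -> eth7
More-specific entries that do NOT match:
  41.231.98.96/27 (41.231.98.96 - 41.231.98.127) does not contain 41.231.98.85
  41.231.64.0/19 (41.231.64.0 - 41.231.95.255) does not contain 41.231.98.85
Longest matching prefix is /14 -> interface eth7.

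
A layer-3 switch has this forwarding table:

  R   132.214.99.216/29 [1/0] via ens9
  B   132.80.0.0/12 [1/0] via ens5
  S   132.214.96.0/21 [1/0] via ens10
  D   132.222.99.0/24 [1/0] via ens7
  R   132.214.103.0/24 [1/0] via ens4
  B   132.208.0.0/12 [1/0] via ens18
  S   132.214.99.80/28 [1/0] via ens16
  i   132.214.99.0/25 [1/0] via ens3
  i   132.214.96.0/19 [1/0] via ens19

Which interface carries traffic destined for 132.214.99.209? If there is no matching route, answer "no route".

Routes whose prefix contains 132.214.99.209:
  132.208.0.0/12 (132.208.0.0 - 132.223.255.255) -> ens18
  132.214.96.0/19 (132.214.96.0 - 132.214.127.255) -> ens19
  132.214.96.0/21 (132.214.96.0 - 132.214.103.255) -> ens10
More-specific entries that do NOT match:
  132.214.99.216/29 (132.214.99.216 - 132.214.99.223) does not contain 132.214.99.209
  132.214.99.80/28 (132.214.99.80 - 132.214.99.95) does not contain 132.214.99.209
  132.214.99.0/25 (132.214.99.0 - 132.214.99.127) does not contain 132.214.99.209
  132.222.99.0/24 (132.222.99.0 - 132.222.99.255) does not contain 132.214.99.209
  132.214.103.0/24 (132.214.103.0 - 132.214.103.255) does not contain 132.214.99.209
Longest matching prefix is /21 -> interface ens10.

ens10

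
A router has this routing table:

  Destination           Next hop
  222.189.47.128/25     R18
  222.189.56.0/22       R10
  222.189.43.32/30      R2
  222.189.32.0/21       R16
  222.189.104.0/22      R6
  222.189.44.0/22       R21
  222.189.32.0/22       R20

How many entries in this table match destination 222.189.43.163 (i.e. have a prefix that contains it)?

0

No listed prefix contains 222.189.43.163.
Total matching entries: 0.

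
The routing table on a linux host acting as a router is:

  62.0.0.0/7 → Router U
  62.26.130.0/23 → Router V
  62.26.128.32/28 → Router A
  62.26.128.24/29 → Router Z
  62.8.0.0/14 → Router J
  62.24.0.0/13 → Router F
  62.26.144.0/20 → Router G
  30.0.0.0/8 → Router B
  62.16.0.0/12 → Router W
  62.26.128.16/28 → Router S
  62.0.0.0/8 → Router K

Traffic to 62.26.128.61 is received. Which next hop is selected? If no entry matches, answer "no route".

Routes whose prefix contains 62.26.128.61:
  62.0.0.0/7 (62.0.0.0 - 63.255.255.255) -> Router U
  62.0.0.0/8 (62.0.0.0 - 62.255.255.255) -> Router K
  62.16.0.0/12 (62.16.0.0 - 62.31.255.255) -> Router W
  62.24.0.0/13 (62.24.0.0 - 62.31.255.255) -> Router F
More-specific entries that do NOT match:
  62.26.128.24/29 (62.26.128.24 - 62.26.128.31) does not contain 62.26.128.61
  62.26.128.32/28 (62.26.128.32 - 62.26.128.47) does not contain 62.26.128.61
  62.26.128.16/28 (62.26.128.16 - 62.26.128.31) does not contain 62.26.128.61
  62.26.130.0/23 (62.26.130.0 - 62.26.131.255) does not contain 62.26.128.61
  62.26.144.0/20 (62.26.144.0 - 62.26.159.255) does not contain 62.26.128.61
  62.8.0.0/14 (62.8.0.0 - 62.11.255.255) does not contain 62.26.128.61
Longest matching prefix is /13 -> next hop Router F.

Router F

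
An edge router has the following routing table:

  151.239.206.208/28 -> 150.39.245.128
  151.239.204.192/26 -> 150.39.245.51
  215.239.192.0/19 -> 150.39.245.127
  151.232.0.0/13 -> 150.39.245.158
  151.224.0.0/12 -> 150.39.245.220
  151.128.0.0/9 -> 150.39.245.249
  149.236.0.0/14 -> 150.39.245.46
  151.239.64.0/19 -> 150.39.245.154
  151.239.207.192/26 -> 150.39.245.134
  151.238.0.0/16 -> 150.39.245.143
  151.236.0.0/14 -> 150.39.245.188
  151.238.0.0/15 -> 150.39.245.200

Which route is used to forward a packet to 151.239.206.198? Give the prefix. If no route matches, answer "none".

Entries matching 151.239.206.198:
  151.128.0.0/9 (151.128.0.0 - 151.255.255.255)
  151.224.0.0/12 (151.224.0.0 - 151.239.255.255)
  151.232.0.0/13 (151.232.0.0 - 151.239.255.255)
  151.236.0.0/14 (151.236.0.0 - 151.239.255.255)
  151.238.0.0/15 (151.238.0.0 - 151.239.255.255)
Most specific is 151.238.0.0/15.

151.238.0.0/15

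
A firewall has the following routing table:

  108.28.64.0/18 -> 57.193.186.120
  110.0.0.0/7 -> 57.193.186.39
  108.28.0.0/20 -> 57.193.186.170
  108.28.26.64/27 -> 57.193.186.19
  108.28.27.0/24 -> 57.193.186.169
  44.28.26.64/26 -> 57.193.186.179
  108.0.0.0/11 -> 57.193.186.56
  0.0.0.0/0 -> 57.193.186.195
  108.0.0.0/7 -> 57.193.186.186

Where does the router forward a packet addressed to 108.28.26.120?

Routes whose prefix contains 108.28.26.120:
  0.0.0.0/0 (default, matches everything) -> 57.193.186.195
  108.0.0.0/7 (108.0.0.0 - 109.255.255.255) -> 57.193.186.186
  108.0.0.0/11 (108.0.0.0 - 108.31.255.255) -> 57.193.186.56
More-specific entries that do NOT match:
  108.28.26.64/27 (108.28.26.64 - 108.28.26.95) does not contain 108.28.26.120
  44.28.26.64/26 (44.28.26.64 - 44.28.26.127) does not contain 108.28.26.120
  108.28.27.0/24 (108.28.27.0 - 108.28.27.255) does not contain 108.28.26.120
  108.28.0.0/20 (108.28.0.0 - 108.28.15.255) does not contain 108.28.26.120
  108.28.64.0/18 (108.28.64.0 - 108.28.127.255) does not contain 108.28.26.120
Longest matching prefix is /11 -> next hop 57.193.186.56.

57.193.186.56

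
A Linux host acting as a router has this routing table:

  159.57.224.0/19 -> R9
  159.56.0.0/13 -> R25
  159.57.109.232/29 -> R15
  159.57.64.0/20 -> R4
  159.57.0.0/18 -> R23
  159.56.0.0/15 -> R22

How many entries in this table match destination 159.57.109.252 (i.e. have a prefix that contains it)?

Prefixes containing 159.57.109.252:
  159.56.0.0/13 (159.56.0.0 - 159.63.255.255)
  159.56.0.0/15 (159.56.0.0 - 159.57.255.255)
Total matching entries: 2.

2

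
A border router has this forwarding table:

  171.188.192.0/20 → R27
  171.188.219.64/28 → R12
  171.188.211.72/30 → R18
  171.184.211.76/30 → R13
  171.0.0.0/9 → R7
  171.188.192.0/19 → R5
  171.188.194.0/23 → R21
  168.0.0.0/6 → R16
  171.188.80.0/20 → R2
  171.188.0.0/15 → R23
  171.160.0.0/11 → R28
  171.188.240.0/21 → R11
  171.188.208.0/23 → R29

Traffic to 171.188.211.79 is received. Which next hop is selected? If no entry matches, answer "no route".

Routes whose prefix contains 171.188.211.79:
  168.0.0.0/6 (168.0.0.0 - 171.255.255.255) -> R16
  171.160.0.0/11 (171.160.0.0 - 171.191.255.255) -> R28
  171.188.0.0/15 (171.188.0.0 - 171.189.255.255) -> R23
  171.188.192.0/19 (171.188.192.0 - 171.188.223.255) -> R5
More-specific entries that do NOT match:
  171.188.211.72/30 (171.188.211.72 - 171.188.211.75) does not contain 171.188.211.79
  171.184.211.76/30 (171.184.211.76 - 171.184.211.79) does not contain 171.188.211.79
  171.188.219.64/28 (171.188.219.64 - 171.188.219.79) does not contain 171.188.211.79
  171.188.194.0/23 (171.188.194.0 - 171.188.195.255) does not contain 171.188.211.79
  171.188.208.0/23 (171.188.208.0 - 171.188.209.255) does not contain 171.188.211.79
  171.188.240.0/21 (171.188.240.0 - 171.188.247.255) does not contain 171.188.211.79
  171.188.192.0/20 (171.188.192.0 - 171.188.207.255) does not contain 171.188.211.79
  171.188.80.0/20 (171.188.80.0 - 171.188.95.255) does not contain 171.188.211.79
Longest matching prefix is /19 -> next hop R5.

R5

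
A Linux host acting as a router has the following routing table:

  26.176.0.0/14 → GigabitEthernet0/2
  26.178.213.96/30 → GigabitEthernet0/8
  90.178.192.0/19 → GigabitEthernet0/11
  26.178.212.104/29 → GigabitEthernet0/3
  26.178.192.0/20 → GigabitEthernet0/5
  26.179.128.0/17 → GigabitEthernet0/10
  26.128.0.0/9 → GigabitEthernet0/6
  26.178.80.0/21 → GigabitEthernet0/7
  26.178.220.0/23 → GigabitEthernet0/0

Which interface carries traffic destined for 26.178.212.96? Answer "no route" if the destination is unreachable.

GigabitEthernet0/2

Routes whose prefix contains 26.178.212.96:
  26.128.0.0/9 (26.128.0.0 - 26.255.255.255) -> GigabitEthernet0/6
  26.176.0.0/14 (26.176.0.0 - 26.179.255.255) -> GigabitEthernet0/2
More-specific entries that do NOT match:
  26.178.213.96/30 (26.178.213.96 - 26.178.213.99) does not contain 26.178.212.96
  26.178.212.104/29 (26.178.212.104 - 26.178.212.111) does not contain 26.178.212.96
  26.178.220.0/23 (26.178.220.0 - 26.178.221.255) does not contain 26.178.212.96
  26.178.80.0/21 (26.178.80.0 - 26.178.87.255) does not contain 26.178.212.96
  26.178.192.0/20 (26.178.192.0 - 26.178.207.255) does not contain 26.178.212.96
  90.178.192.0/19 (90.178.192.0 - 90.178.223.255) does not contain 26.178.212.96
  26.179.128.0/17 (26.179.128.0 - 26.179.255.255) does not contain 26.178.212.96
Longest matching prefix is /14 -> interface GigabitEthernet0/2.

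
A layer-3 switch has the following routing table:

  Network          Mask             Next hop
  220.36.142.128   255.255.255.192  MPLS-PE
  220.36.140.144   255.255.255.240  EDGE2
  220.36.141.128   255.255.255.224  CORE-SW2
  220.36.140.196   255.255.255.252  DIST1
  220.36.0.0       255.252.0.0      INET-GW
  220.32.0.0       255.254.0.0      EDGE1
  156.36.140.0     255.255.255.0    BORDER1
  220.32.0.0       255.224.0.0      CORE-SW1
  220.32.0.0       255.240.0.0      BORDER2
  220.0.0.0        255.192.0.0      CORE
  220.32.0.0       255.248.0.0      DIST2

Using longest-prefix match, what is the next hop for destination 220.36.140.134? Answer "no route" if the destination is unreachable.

INET-GW

Routes whose prefix contains 220.36.140.134:
  220.0.0.0/10 (220.0.0.0 - 220.63.255.255) -> CORE
  220.32.0.0/11 (220.32.0.0 - 220.63.255.255) -> CORE-SW1
  220.32.0.0/12 (220.32.0.0 - 220.47.255.255) -> BORDER2
  220.32.0.0/13 (220.32.0.0 - 220.39.255.255) -> DIST2
  220.36.0.0/14 (220.36.0.0 - 220.39.255.255) -> INET-GW
More-specific entries that do NOT match:
  220.36.140.196/30 (220.36.140.196 - 220.36.140.199) does not contain 220.36.140.134
  220.36.140.144/28 (220.36.140.144 - 220.36.140.159) does not contain 220.36.140.134
  220.36.141.128/27 (220.36.141.128 - 220.36.141.159) does not contain 220.36.140.134
  220.36.142.128/26 (220.36.142.128 - 220.36.142.191) does not contain 220.36.140.134
  156.36.140.0/24 (156.36.140.0 - 156.36.140.255) does not contain 220.36.140.134
  220.32.0.0/15 (220.32.0.0 - 220.33.255.255) does not contain 220.36.140.134
Longest matching prefix is /14 -> next hop INET-GW.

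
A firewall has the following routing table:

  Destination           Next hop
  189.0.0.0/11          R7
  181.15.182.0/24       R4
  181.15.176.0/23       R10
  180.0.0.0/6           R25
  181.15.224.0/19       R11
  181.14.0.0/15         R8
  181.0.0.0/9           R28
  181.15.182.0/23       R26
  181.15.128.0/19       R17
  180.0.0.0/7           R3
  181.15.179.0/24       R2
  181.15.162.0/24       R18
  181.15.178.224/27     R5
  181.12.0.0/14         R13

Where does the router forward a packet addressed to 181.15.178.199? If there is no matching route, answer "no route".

Routes whose prefix contains 181.15.178.199:
  180.0.0.0/6 (180.0.0.0 - 183.255.255.255) -> R25
  180.0.0.0/7 (180.0.0.0 - 181.255.255.255) -> R3
  181.0.0.0/9 (181.0.0.0 - 181.127.255.255) -> R28
  181.12.0.0/14 (181.12.0.0 - 181.15.255.255) -> R13
  181.14.0.0/15 (181.14.0.0 - 181.15.255.255) -> R8
More-specific entries that do NOT match:
  181.15.178.224/27 (181.15.178.224 - 181.15.178.255) does not contain 181.15.178.199
  181.15.182.0/24 (181.15.182.0 - 181.15.182.255) does not contain 181.15.178.199
  181.15.179.0/24 (181.15.179.0 - 181.15.179.255) does not contain 181.15.178.199
  181.15.162.0/24 (181.15.162.0 - 181.15.162.255) does not contain 181.15.178.199
  181.15.176.0/23 (181.15.176.0 - 181.15.177.255) does not contain 181.15.178.199
  181.15.182.0/23 (181.15.182.0 - 181.15.183.255) does not contain 181.15.178.199
  181.15.224.0/19 (181.15.224.0 - 181.15.255.255) does not contain 181.15.178.199
  181.15.128.0/19 (181.15.128.0 - 181.15.159.255) does not contain 181.15.178.199
Longest matching prefix is /15 -> next hop R8.

R8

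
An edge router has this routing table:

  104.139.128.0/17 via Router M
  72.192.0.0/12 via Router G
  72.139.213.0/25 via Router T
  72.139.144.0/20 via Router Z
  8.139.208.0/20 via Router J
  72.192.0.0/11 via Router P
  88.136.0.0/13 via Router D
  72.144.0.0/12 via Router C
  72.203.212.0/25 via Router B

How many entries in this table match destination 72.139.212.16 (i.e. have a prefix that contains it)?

No listed prefix contains 72.139.212.16.
Total matching entries: 0.

0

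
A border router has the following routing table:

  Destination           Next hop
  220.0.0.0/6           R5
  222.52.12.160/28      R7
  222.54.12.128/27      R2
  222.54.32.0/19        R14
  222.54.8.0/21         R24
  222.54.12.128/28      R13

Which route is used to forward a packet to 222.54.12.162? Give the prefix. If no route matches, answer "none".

Entries matching 222.54.12.162:
  220.0.0.0/6 (220.0.0.0 - 223.255.255.255)
  222.54.8.0/21 (222.54.8.0 - 222.54.15.255)
Most specific is 222.54.8.0/21.

222.54.8.0/21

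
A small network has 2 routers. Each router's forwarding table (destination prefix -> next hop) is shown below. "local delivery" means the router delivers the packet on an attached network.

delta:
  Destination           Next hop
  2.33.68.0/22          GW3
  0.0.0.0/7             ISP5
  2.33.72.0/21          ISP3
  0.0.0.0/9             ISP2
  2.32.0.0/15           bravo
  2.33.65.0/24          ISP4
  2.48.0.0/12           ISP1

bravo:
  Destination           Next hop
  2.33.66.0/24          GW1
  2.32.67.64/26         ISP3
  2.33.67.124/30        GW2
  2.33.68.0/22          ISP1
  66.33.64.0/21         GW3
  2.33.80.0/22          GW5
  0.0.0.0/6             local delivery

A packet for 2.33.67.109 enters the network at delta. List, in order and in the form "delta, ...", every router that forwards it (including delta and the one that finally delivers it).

delta, bravo

At delta: longest match for 2.33.67.109 is 2.32.0.0/15 -> bravo
At bravo: longest match for 2.33.67.109 is 0.0.0.0/6 -> local delivery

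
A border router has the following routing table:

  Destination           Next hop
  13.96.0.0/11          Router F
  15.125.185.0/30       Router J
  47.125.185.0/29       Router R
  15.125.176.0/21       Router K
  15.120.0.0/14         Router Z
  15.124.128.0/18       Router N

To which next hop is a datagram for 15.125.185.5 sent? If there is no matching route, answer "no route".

no route

No entry's prefix contains 15.125.185.5; there is no default route.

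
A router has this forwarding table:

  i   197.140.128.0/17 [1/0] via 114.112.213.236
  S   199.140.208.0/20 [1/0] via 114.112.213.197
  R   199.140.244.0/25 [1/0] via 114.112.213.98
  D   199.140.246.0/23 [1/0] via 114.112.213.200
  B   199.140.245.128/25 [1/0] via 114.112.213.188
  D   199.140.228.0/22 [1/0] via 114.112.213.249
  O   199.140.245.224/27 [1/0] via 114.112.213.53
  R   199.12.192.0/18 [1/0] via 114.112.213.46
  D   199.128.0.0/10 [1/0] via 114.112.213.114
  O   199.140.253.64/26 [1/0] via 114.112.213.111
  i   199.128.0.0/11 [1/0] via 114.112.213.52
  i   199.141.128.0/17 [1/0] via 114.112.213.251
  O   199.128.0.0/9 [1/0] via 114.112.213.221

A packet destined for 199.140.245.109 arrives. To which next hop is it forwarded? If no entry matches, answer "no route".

Routes whose prefix contains 199.140.245.109:
  199.128.0.0/9 (199.128.0.0 - 199.255.255.255) -> 114.112.213.221
  199.128.0.0/10 (199.128.0.0 - 199.191.255.255) -> 114.112.213.114
  199.128.0.0/11 (199.128.0.0 - 199.159.255.255) -> 114.112.213.52
More-specific entries that do NOT match:
  199.140.245.224/27 (199.140.245.224 - 199.140.245.255) does not contain 199.140.245.109
  199.140.253.64/26 (199.140.253.64 - 199.140.253.127) does not contain 199.140.245.109
  199.140.244.0/25 (199.140.244.0 - 199.140.244.127) does not contain 199.140.245.109
  199.140.245.128/25 (199.140.245.128 - 199.140.245.255) does not contain 199.140.245.109
  199.140.246.0/23 (199.140.246.0 - 199.140.247.255) does not contain 199.140.245.109
  199.140.228.0/22 (199.140.228.0 - 199.140.231.255) does not contain 199.140.245.109
  199.140.208.0/20 (199.140.208.0 - 199.140.223.255) does not contain 199.140.245.109
  199.12.192.0/18 (199.12.192.0 - 199.12.255.255) does not contain 199.140.245.109
  197.140.128.0/17 (197.140.128.0 - 197.140.255.255) does not contain 199.140.245.109
  199.141.128.0/17 (199.141.128.0 - 199.141.255.255) does not contain 199.140.245.109
Longest matching prefix is /11 -> next hop 114.112.213.52.

114.112.213.52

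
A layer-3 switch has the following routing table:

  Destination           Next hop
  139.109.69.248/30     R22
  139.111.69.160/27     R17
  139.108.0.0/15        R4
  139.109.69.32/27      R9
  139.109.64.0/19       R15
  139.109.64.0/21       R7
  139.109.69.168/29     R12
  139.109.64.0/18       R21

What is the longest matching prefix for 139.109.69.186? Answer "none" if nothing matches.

139.109.64.0/21

Entries matching 139.109.69.186:
  139.108.0.0/15 (139.108.0.0 - 139.109.255.255)
  139.109.64.0/18 (139.109.64.0 - 139.109.127.255)
  139.109.64.0/19 (139.109.64.0 - 139.109.95.255)
  139.109.64.0/21 (139.109.64.0 - 139.109.71.255)
Most specific is 139.109.64.0/21.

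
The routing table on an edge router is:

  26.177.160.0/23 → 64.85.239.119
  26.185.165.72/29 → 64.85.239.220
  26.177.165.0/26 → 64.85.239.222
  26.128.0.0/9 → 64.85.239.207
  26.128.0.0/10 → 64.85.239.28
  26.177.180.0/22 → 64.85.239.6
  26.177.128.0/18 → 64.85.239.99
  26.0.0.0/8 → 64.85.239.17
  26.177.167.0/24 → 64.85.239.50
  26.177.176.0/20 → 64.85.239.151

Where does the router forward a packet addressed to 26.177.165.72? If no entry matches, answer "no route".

Routes whose prefix contains 26.177.165.72:
  26.0.0.0/8 (26.0.0.0 - 26.255.255.255) -> 64.85.239.17
  26.128.0.0/9 (26.128.0.0 - 26.255.255.255) -> 64.85.239.207
  26.128.0.0/10 (26.128.0.0 - 26.191.255.255) -> 64.85.239.28
  26.177.128.0/18 (26.177.128.0 - 26.177.191.255) -> 64.85.239.99
More-specific entries that do NOT match:
  26.185.165.72/29 (26.185.165.72 - 26.185.165.79) does not contain 26.177.165.72
  26.177.165.0/26 (26.177.165.0 - 26.177.165.63) does not contain 26.177.165.72
  26.177.167.0/24 (26.177.167.0 - 26.177.167.255) does not contain 26.177.165.72
  26.177.160.0/23 (26.177.160.0 - 26.177.161.255) does not contain 26.177.165.72
  26.177.180.0/22 (26.177.180.0 - 26.177.183.255) does not contain 26.177.165.72
  26.177.176.0/20 (26.177.176.0 - 26.177.191.255) does not contain 26.177.165.72
Longest matching prefix is /18 -> next hop 64.85.239.99.

64.85.239.99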